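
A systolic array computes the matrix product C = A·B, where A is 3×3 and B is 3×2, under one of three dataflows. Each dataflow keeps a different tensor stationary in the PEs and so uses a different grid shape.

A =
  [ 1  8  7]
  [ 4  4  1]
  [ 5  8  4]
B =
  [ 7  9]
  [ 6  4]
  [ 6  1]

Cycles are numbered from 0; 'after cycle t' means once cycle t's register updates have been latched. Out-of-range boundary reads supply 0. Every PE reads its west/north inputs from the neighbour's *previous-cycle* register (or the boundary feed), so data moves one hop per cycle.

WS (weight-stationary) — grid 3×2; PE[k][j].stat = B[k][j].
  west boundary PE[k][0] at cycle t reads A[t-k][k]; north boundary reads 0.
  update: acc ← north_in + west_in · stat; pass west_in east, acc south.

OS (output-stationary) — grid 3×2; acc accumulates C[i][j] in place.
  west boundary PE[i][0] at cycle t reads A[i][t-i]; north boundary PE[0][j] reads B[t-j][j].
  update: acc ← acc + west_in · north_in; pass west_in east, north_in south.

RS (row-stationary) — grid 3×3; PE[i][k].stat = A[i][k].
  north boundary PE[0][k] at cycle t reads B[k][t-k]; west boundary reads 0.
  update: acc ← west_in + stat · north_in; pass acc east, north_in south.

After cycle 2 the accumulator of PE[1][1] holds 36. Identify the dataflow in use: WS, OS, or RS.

dataflow = OS

WS [3×2] PE[1][1] across cycles:
  [0] (1,1) acc=0 (h:0 v:0)
  [1] (1,1) acc=0 (h:0 v:0)
  [2] (1,1) acc=41 (h:8 v:41)
OS [3×2] PE[1][1] across cycles:
  [0] (1,1) acc=0 (h:0 v:0)
  [1] (1,1) acc=0 (h:0 v:0)
  [2] (1,1) acc=36 (h:4 v:9)
RS [3×3] PE[1][1] across cycles:
  [0] (1,1) acc=0 (h:0 v:0)
  [1] (1,1) acc=0 (h:0 v:0)
  [2] (1,1) acc=52 (h:52 v:6)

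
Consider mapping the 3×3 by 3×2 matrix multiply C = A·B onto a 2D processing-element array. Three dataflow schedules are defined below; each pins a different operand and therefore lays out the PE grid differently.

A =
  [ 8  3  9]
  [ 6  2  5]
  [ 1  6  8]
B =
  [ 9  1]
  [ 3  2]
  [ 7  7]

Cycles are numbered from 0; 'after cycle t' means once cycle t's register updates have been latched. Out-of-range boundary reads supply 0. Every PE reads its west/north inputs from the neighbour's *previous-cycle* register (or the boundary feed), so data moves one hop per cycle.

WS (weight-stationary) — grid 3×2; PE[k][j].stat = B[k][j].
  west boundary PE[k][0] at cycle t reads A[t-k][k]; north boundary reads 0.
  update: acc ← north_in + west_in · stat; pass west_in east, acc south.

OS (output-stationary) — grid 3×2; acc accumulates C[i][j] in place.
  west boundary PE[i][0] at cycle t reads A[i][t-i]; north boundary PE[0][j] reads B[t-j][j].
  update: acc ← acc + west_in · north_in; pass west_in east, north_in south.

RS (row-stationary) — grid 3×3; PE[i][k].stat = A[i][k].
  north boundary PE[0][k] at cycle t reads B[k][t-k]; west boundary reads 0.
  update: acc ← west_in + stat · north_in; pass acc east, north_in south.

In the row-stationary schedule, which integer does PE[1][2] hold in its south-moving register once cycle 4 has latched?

RS (3×3). Following PE[1][2] plus its west/north inputs:
  @0  [0,2]  acc 0  |  →0  ↓0
  @0  [1,1]  acc 0  |  →0  ↓0
  @0  [1,2]  acc 0  |  →0  ↓0
  @1  [0,2]  acc 0  |  →0  ↓0
  @1  [1,1]  acc 0  |  →0  ↓0
  @1  [1,2]  acc 0  |  →0  ↓0
  @2  [0,2]  acc 144  |  →144  ↓7
  @2  [1,1]  acc 60  |  →60  ↓3
  @2  [1,2]  acc 0  |  →0  ↓0
  @3  [0,2]  acc 77  |  →77  ↓7
  @3  [1,1]  acc 10  |  →10  ↓2
  @3  [1,2]  acc 95  |  →95  ↓7
  @4  [0,2]  acc 0  |  →0  ↓0
  @4  [1,1]  acc 0  |  →0  ↓0
  @4  [1,2]  acc 45  |  →45  ↓7

register = 7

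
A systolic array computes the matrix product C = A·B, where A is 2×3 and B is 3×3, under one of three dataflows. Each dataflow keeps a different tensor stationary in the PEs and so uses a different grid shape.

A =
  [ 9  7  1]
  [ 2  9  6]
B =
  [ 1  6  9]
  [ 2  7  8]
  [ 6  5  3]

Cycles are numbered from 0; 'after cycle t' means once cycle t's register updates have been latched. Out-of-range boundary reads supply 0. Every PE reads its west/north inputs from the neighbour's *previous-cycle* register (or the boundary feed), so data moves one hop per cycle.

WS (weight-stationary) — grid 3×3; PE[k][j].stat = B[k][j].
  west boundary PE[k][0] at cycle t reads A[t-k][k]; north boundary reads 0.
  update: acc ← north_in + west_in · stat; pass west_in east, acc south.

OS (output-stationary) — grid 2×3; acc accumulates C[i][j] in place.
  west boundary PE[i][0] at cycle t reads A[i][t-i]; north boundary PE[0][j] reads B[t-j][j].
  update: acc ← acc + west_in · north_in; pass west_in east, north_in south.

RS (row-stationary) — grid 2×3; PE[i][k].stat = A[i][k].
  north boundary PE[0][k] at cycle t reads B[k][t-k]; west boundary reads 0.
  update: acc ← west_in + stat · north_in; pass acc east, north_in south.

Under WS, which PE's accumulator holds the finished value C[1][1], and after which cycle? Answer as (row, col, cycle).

WS: C[1][1] accumulates in PE[2][1]:
  step 0 · PE2,1: acc=0; fwd→0 fwd↓0
  step 1 · PE2,1: acc=0; fwd→0 fwd↓0
  step 2 · PE2,1: acc=0; fwd→0 fwd↓0
  step 3 · PE2,1: acc=108; fwd→1 fwd↓108
  step 4 · PE2,1: acc=105; fwd→6 fwd↓105

(row, col, cycle) = (2, 1, 4)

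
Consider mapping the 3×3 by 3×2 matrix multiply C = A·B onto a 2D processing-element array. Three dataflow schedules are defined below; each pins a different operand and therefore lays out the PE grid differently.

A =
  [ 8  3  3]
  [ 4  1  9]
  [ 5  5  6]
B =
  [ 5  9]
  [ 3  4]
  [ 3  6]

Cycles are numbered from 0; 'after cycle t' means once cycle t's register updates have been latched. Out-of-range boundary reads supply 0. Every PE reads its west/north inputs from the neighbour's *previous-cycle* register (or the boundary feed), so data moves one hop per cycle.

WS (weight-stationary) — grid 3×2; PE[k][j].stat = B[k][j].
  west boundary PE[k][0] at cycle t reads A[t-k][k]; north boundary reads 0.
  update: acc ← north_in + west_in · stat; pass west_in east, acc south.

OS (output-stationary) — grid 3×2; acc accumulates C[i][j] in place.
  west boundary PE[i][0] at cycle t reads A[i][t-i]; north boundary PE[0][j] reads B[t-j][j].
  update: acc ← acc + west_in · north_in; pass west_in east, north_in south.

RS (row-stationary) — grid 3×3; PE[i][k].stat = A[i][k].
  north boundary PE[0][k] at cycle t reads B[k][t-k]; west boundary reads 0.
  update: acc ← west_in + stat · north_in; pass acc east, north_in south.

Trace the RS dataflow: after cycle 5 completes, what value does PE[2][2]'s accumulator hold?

PE[2][2].acc = 101

RS 3×3: PE[2][2] cycle-by-cycle (with neighbour feeds):
  c0 r1c2: 0 / 0 / 0
  c0 r2c1: 0 / 0 / 0
  c0 r2c2: 0 / 0 / 0
  c1 r1c2: 0 / 0 / 0
  c1 r2c1: 0 / 0 / 0
  c1 r2c2: 0 / 0 / 0
  c2 r1c2: 0 / 0 / 0
  c2 r2c1: 0 / 0 / 0
  c2 r2c2: 0 / 0 / 0
  c3 r1c2: 50 / 50 / 3
  c3 r2c1: 40 / 40 / 3
  c3 r2c2: 0 / 0 / 0
  c4 r1c2: 94 / 94 / 6
  c4 r2c1: 65 / 65 / 4
  c4 r2c2: 58 / 58 / 3
  c5 r1c2: 0 / 0 / 0
  c5 r2c1: 0 / 0 / 0
  c5 r2c2: 101 / 101 / 6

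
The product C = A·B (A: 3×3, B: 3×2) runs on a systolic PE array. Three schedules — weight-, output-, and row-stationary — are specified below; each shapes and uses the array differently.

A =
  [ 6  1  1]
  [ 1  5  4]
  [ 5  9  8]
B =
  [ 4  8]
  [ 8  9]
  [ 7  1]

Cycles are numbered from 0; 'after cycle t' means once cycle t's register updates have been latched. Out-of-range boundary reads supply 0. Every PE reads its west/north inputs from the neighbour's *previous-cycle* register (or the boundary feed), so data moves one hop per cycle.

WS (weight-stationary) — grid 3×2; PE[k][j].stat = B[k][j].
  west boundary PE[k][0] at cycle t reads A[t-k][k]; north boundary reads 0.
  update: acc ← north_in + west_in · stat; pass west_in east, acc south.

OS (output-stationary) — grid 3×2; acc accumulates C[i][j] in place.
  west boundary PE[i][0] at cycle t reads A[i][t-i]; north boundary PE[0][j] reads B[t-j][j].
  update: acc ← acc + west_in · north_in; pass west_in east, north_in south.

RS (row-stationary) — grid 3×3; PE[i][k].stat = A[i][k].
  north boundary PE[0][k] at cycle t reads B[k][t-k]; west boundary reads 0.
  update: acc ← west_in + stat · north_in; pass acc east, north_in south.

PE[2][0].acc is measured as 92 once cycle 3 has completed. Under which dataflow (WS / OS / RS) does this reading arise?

WS [3×2] PE[2][0] across cycles:
  t=0 PE[2][0]: acc=0 h=0 v=0
  t=1 PE[2][0]: acc=0 h=0 v=0
  t=2 PE[2][0]: acc=39 h=1 v=39
  t=3 PE[2][0]: acc=72 h=4 v=72
OS [3×2] PE[2][0] across cycles:
  t=0 PE[2][0]: acc=0 h=0 v=0
  t=1 PE[2][0]: acc=0 h=0 v=0
  t=2 PE[2][0]: acc=20 h=5 v=4
  t=3 PE[2][0]: acc=92 h=9 v=8
RS [3×3] PE[2][0] across cycles:
  t=0 PE[2][0]: acc=0 h=0 v=0
  t=1 PE[2][0]: acc=0 h=0 v=0
  t=2 PE[2][0]: acc=20 h=20 v=4
  t=3 PE[2][0]: acc=40 h=40 v=8

dataflow = OS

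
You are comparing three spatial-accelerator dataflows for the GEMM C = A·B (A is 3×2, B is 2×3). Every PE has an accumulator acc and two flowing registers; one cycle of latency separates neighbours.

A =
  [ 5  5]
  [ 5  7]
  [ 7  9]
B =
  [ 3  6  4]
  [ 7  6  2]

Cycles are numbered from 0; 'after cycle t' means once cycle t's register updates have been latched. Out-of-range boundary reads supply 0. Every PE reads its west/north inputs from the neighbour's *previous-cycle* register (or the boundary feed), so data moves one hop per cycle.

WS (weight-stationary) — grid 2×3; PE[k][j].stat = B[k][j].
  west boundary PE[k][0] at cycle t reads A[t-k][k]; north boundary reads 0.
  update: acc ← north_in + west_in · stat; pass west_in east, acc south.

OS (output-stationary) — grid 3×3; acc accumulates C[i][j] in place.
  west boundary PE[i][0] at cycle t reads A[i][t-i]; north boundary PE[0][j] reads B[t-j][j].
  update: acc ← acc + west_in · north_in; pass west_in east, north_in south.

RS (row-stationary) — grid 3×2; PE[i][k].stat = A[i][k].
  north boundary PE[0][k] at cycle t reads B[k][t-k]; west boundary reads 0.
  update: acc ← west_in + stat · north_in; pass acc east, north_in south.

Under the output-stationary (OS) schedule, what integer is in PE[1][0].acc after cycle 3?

PE[1][0].acc = 64

OS 3×3: PE[1][0] cycle-by-cycle (with neighbour feeds):
  [0] (0,0) acc=15 (h:5 v:3)
  [0] (1,0) acc=0 (h:0 v:0)
  [1] (0,0) acc=50 (h:5 v:7)
  [1] (1,0) acc=15 (h:5 v:3)
  [2] (0,0) acc=50 (h:0 v:0)
  [2] (1,0) acc=64 (h:7 v:7)
  [3] (0,0) acc=50 (h:0 v:0)
  [3] (1,0) acc=64 (h:0 v:0)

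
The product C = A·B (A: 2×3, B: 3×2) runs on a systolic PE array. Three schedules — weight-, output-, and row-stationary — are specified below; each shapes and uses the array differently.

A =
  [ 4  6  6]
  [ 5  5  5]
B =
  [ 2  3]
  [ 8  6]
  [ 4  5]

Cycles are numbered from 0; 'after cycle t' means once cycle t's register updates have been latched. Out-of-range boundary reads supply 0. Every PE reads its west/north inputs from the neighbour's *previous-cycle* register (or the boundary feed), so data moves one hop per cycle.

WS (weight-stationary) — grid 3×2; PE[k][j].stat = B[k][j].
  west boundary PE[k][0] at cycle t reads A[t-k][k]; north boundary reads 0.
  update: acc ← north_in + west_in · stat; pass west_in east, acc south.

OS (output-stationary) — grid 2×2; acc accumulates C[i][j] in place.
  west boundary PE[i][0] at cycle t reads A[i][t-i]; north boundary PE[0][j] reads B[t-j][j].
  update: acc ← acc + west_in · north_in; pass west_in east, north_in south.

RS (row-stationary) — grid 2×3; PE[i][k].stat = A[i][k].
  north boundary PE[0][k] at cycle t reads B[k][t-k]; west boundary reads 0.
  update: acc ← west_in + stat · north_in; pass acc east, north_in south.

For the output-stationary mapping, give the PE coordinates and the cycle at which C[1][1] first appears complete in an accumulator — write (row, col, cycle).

OS: C[1][1] accumulates in PE[1][1]:
  t=0 PE[1][1]: acc=0 h=0 v=0
  t=1 PE[1][1]: acc=0 h=0 v=0
  t=2 PE[1][1]: acc=15 h=5 v=3
  t=3 PE[1][1]: acc=45 h=5 v=6
  t=4 PE[1][1]: acc=70 h=5 v=5

(row, col, cycle) = (1, 1, 4)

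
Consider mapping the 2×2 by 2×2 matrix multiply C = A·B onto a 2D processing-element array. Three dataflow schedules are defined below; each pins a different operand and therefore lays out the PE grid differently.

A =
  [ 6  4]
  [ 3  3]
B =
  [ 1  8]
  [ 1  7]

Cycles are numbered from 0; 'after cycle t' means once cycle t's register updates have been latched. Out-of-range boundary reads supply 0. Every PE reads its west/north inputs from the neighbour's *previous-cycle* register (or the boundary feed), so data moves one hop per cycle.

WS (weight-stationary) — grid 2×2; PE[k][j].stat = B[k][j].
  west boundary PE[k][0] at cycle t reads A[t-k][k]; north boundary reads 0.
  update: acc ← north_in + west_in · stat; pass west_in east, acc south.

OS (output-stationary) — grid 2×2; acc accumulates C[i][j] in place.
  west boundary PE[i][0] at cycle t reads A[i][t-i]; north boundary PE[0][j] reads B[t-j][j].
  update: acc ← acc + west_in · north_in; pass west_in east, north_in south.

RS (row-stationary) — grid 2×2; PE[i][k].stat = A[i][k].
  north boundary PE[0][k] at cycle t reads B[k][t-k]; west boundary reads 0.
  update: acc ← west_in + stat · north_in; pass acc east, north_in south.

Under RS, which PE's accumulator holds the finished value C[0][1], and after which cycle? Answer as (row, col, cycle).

(row, col, cycle) = (0, 1, 2)

RS — PE[0][1] is where C[0][1] collects:
  after 0 — PE[0][1] acc=0, pass-E 0, pass-S 0
  after 1 — PE[0][1] acc=10, pass-E 10, pass-S 1
  after 2 — PE[0][1] acc=76, pass-E 76, pass-S 7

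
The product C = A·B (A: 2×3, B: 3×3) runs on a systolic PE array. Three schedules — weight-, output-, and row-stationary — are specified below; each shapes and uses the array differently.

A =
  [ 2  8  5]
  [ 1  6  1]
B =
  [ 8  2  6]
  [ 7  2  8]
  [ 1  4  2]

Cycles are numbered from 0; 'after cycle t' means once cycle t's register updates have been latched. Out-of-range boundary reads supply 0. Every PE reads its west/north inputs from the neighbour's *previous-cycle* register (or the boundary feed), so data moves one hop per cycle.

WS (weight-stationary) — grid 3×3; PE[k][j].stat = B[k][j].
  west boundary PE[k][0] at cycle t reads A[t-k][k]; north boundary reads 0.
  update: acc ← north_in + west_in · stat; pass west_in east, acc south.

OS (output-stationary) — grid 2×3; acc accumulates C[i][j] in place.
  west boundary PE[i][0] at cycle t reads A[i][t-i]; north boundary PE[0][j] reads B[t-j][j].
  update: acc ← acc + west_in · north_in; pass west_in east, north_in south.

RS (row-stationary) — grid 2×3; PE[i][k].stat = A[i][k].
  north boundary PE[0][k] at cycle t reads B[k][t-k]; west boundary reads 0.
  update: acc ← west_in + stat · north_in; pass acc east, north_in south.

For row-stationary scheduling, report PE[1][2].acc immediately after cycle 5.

PE[1][2].acc = 56

RS 2×3: PE[1][2] cycle-by-cycle (with neighbour feeds):
  @0  [0,2]  acc 0  |  →0  ↓0
  @0  [1,1]  acc 0  |  →0  ↓0
  @0  [1,2]  acc 0  |  →0  ↓0
  @1  [0,2]  acc 0  |  →0  ↓0
  @1  [1,1]  acc 0  |  →0  ↓0
  @1  [1,2]  acc 0  |  →0  ↓0
  @2  [0,2]  acc 77  |  →77  ↓1
  @2  [1,1]  acc 50  |  →50  ↓7
  @2  [1,2]  acc 0  |  →0  ↓0
  @3  [0,2]  acc 40  |  →40  ↓4
  @3  [1,1]  acc 14  |  →14  ↓2
  @3  [1,2]  acc 51  |  →51  ↓1
  @4  [0,2]  acc 86  |  →86  ↓2
  @4  [1,1]  acc 54  |  →54  ↓8
  @4  [1,2]  acc 18  |  →18  ↓4
  @5  [0,2]  acc 0  |  →0  ↓0
  @5  [1,1]  acc 0  |  →0  ↓0
  @5  [1,2]  acc 56  |  →56  ↓2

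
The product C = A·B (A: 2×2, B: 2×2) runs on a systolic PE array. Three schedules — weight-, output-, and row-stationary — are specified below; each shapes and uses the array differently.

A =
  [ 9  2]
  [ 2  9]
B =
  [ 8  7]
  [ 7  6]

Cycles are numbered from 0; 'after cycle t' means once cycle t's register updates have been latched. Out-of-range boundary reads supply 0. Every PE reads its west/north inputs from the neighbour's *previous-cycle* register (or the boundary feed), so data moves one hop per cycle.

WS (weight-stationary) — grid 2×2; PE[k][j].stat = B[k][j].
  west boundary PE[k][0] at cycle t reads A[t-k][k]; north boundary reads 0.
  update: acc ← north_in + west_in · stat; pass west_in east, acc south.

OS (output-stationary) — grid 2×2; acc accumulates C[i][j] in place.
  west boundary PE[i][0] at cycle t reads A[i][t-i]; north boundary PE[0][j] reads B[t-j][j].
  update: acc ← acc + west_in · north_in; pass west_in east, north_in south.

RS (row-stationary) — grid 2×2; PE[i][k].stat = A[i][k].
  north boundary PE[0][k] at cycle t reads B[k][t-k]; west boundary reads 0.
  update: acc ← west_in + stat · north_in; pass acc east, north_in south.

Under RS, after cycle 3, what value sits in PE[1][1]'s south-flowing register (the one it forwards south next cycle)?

register = 6

RS 2×2: PE[1][1] cycle-by-cycle (with neighbour feeds):
  [0] (0,1) acc=0 (h:0 v:0)
  [0] (1,0) acc=0 (h:0 v:0)
  [0] (1,1) acc=0 (h:0 v:0)
  [1] (0,1) acc=86 (h:86 v:7)
  [1] (1,0) acc=16 (h:16 v:8)
  [1] (1,1) acc=0 (h:0 v:0)
  [2] (0,1) acc=75 (h:75 v:6)
  [2] (1,0) acc=14 (h:14 v:7)
  [2] (1,1) acc=79 (h:79 v:7)
  [3] (0,1) acc=0 (h:0 v:0)
  [3] (1,0) acc=0 (h:0 v:0)
  [3] (1,1) acc=68 (h:68 v:6)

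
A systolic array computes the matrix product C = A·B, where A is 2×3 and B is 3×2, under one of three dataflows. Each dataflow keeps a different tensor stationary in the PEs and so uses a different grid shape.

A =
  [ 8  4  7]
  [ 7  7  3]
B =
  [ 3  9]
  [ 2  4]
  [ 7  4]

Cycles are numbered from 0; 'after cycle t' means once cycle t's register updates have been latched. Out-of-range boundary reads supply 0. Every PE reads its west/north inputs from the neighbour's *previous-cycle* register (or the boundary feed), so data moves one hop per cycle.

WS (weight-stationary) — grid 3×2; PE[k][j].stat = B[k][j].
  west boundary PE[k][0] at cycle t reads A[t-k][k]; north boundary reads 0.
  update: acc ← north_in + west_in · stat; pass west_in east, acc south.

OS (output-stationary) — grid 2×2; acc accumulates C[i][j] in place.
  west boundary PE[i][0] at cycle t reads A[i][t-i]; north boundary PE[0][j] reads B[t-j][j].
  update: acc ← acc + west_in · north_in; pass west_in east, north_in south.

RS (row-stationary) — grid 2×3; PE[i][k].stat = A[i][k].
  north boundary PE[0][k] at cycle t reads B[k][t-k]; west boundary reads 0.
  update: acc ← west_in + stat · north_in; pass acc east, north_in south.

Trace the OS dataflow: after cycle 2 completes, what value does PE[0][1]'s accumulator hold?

Tracing OS — 2×2 array, target PE[0][1]:
  step 0 · PE0,0: acc=24; fwd→8 fwd↓3
  step 0 · PE0,1: acc=0; fwd→0 fwd↓0
  step 1 · PE0,0: acc=32; fwd→4 fwd↓2
  step 1 · PE0,1: acc=72; fwd→8 fwd↓9
  step 2 · PE0,0: acc=81; fwd→7 fwd↓7
  step 2 · PE0,1: acc=88; fwd→4 fwd↓4

PE[0][1].acc = 88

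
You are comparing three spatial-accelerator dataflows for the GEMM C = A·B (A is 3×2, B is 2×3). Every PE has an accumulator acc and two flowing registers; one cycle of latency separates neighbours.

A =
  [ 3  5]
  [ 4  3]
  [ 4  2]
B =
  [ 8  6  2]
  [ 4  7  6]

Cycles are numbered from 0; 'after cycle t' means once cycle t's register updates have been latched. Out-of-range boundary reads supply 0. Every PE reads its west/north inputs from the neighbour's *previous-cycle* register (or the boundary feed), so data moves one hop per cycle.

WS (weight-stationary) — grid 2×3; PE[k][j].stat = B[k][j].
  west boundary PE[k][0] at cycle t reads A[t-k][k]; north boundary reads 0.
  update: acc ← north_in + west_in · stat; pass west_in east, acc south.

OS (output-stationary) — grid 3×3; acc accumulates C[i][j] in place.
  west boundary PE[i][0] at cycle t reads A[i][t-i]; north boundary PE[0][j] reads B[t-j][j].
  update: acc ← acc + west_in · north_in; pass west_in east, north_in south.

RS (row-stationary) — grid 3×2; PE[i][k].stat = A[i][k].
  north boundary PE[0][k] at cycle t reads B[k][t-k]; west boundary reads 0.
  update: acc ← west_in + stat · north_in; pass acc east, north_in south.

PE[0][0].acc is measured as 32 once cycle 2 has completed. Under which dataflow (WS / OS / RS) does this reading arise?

dataflow = WS

— WS: 2×3; PE[0][0] trace:
  [0] (0,0) acc=24 (h:3 v:24)
  [1] (0,0) acc=32 (h:4 v:32)
  [2] (0,0) acc=32 (h:4 v:32)
— OS: 3×3; PE[0][0] trace:
  [0] (0,0) acc=24 (h:3 v:8)
  [1] (0,0) acc=44 (h:5 v:4)
  [2] (0,0) acc=44 (h:0 v:0)
— RS: 3×2; PE[0][0] trace:
  [0] (0,0) acc=24 (h:24 v:8)
  [1] (0,0) acc=18 (h:18 v:6)
  [2] (0,0) acc=6 (h:6 v:2)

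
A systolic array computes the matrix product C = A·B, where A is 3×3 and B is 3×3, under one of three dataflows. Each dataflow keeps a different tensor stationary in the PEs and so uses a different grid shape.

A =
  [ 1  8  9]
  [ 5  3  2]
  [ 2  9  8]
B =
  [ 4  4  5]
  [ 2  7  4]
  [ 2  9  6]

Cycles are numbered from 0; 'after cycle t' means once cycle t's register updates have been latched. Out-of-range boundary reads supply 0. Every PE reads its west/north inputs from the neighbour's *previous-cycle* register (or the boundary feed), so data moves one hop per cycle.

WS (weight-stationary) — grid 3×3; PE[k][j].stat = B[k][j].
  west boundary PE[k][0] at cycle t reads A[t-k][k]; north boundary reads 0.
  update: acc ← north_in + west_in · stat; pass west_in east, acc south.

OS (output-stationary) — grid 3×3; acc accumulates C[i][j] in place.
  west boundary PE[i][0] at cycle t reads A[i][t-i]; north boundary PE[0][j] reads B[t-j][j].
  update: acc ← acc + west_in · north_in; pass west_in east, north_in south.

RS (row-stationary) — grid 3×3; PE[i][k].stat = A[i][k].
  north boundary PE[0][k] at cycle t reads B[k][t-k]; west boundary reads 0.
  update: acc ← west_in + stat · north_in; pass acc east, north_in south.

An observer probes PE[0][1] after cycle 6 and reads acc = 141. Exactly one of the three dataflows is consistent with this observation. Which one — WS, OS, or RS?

dataflow = OS

— WS: 3×3; PE[0][1] trace:
  0: (0,1).acc=0  regs=<0,0>
  1: (0,1).acc=4  regs=<1,4>
  2: (0,1).acc=20  regs=<5,20>
  3: (0,1).acc=8  regs=<2,8>
  4: (0,1).acc=0  regs=<0,0>
  5: (0,1).acc=0  regs=<0,0>
  6: (0,1).acc=0  regs=<0,0>
— OS: 3×3; PE[0][1] trace:
  0: (0,1).acc=0  regs=<0,0>
  1: (0,1).acc=4  regs=<1,4>
  2: (0,1).acc=60  regs=<8,7>
  3: (0,1).acc=141  regs=<9,9>
  4: (0,1).acc=141  regs=<0,0>
  5: (0,1).acc=141  regs=<0,0>
  6: (0,1).acc=141  regs=<0,0>
— RS: 3×3; PE[0][1] trace:
  0: (0,1).acc=0  regs=<0,0>
  1: (0,1).acc=20  regs=<20,2>
  2: (0,1).acc=60  regs=<60,7>
  3: (0,1).acc=37  regs=<37,4>
  4: (0,1).acc=0  regs=<0,0>
  5: (0,1).acc=0  regs=<0,0>
  6: (0,1).acc=0  regs=<0,0>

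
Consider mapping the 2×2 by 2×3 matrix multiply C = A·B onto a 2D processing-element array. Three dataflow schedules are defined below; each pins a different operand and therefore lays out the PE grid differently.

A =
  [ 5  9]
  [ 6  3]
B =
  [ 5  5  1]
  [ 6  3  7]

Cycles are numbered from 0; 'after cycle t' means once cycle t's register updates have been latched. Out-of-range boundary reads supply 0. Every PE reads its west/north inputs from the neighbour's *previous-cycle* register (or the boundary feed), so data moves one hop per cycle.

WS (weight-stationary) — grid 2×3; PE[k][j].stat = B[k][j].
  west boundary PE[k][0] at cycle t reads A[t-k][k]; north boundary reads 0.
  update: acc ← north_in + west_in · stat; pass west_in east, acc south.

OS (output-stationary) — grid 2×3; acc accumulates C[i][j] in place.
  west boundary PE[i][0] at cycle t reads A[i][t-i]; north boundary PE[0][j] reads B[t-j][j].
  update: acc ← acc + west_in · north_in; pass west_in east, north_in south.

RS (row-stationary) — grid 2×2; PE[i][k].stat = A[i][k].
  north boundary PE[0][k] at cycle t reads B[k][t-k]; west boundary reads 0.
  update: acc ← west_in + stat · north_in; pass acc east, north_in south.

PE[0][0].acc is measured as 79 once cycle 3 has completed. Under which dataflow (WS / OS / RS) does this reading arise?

dataflow = OS

WS (2×3 grid), PE[0][0]:
  t=0 PE[0][0]: acc=25 h=5 v=25
  t=1 PE[0][0]: acc=30 h=6 v=30
  t=2 PE[0][0]: acc=0 h=0 v=0
  t=3 PE[0][0]: acc=0 h=0 v=0
OS (2×3 grid), PE[0][0]:
  t=0 PE[0][0]: acc=25 h=5 v=5
  t=1 PE[0][0]: acc=79 h=9 v=6
  t=2 PE[0][0]: acc=79 h=0 v=0
  t=3 PE[0][0]: acc=79 h=0 v=0
RS (2×2 grid), PE[0][0]:
  t=0 PE[0][0]: acc=25 h=25 v=5
  t=1 PE[0][0]: acc=25 h=25 v=5
  t=2 PE[0][0]: acc=5 h=5 v=1
  t=3 PE[0][0]: acc=0 h=0 v=0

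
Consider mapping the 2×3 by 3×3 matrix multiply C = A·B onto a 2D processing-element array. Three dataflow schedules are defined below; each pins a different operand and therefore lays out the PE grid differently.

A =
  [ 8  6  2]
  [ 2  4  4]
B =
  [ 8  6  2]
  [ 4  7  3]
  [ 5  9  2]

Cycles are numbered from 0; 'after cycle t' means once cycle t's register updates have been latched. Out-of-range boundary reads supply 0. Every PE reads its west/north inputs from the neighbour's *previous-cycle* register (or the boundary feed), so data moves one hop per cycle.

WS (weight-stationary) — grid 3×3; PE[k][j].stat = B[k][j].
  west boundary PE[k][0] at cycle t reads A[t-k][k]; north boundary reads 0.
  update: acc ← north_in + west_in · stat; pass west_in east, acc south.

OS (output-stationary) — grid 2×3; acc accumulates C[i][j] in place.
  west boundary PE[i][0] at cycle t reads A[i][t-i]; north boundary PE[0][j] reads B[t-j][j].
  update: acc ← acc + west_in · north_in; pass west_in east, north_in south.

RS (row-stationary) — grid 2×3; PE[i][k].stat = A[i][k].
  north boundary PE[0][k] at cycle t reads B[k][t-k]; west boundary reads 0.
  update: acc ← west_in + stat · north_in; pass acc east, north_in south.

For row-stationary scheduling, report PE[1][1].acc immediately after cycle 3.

PE[1][1].acc = 40

RS (2×3). Following PE[1][1] plus its west/north inputs:
  0: (0,1).acc=0  regs=<0,0>
  0: (1,0).acc=0  regs=<0,0>
  0: (1,1).acc=0  regs=<0,0>
  1: (0,1).acc=88  regs=<88,4>
  1: (1,0).acc=16  regs=<16,8>
  1: (1,1).acc=0  regs=<0,0>
  2: (0,1).acc=90  regs=<90,7>
  2: (1,0).acc=12  regs=<12,6>
  2: (1,1).acc=32  regs=<32,4>
  3: (0,1).acc=34  regs=<34,3>
  3: (1,0).acc=4  regs=<4,2>
  3: (1,1).acc=40  regs=<40,7>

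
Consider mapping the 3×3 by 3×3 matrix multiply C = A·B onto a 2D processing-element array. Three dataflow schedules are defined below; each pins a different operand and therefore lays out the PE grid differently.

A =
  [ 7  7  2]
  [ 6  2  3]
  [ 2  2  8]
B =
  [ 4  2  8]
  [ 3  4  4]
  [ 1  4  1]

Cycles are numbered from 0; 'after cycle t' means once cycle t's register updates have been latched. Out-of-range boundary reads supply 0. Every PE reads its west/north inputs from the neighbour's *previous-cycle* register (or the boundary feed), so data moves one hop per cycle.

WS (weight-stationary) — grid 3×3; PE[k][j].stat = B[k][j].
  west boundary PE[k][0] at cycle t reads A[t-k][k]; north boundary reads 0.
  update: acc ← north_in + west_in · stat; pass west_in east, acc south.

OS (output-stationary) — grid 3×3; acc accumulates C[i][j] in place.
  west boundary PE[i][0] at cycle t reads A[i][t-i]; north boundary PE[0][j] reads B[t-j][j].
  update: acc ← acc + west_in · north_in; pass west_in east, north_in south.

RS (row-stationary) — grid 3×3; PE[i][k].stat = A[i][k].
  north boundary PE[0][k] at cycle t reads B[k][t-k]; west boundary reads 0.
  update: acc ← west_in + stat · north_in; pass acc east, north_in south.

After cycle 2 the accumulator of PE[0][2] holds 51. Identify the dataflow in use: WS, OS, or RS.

dataflow = RS

Under WS (3×3), PE[0][2]:
  step 0 · PE0,2: acc=0; fwd→0 fwd↓0
  step 1 · PE0,2: acc=0; fwd→0 fwd↓0
  step 2 · PE0,2: acc=56; fwd→7 fwd↓56
Under OS (3×3), PE[0][2]:
  step 0 · PE0,2: acc=0; fwd→0 fwd↓0
  step 1 · PE0,2: acc=0; fwd→0 fwd↓0
  step 2 · PE0,2: acc=56; fwd→7 fwd↓8
Under RS (3×3), PE[0][2]:
  step 0 · PE0,2: acc=0; fwd→0 fwd↓0
  step 1 · PE0,2: acc=0; fwd→0 fwd↓0
  step 2 · PE0,2: acc=51; fwd→51 fwd↓1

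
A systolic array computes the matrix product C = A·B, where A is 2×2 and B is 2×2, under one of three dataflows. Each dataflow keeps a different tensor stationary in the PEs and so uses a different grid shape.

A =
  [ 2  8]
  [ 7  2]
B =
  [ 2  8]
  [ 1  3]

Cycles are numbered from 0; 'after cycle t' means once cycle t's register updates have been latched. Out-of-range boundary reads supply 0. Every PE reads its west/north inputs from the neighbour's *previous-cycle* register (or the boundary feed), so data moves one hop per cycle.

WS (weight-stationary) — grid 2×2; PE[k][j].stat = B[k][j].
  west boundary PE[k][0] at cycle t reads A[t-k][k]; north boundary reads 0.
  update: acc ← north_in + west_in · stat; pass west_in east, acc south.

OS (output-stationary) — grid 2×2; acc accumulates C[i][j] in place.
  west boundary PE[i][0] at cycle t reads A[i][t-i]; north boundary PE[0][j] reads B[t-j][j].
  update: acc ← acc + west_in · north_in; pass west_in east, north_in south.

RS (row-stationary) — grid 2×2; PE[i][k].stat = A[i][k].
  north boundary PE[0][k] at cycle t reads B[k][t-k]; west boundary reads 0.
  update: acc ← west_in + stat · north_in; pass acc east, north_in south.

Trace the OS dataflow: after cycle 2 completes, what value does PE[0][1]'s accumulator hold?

Tracing OS — 2×2 array, target PE[0][1]:
  0: (0,0).acc=4  regs=<2,2>
  0: (0,1).acc=0  regs=<0,0>
  1: (0,0).acc=12  regs=<8,1>
  1: (0,1).acc=16  regs=<2,8>
  2: (0,0).acc=12  regs=<0,0>
  2: (0,1).acc=40  regs=<8,3>

PE[0][1].acc = 40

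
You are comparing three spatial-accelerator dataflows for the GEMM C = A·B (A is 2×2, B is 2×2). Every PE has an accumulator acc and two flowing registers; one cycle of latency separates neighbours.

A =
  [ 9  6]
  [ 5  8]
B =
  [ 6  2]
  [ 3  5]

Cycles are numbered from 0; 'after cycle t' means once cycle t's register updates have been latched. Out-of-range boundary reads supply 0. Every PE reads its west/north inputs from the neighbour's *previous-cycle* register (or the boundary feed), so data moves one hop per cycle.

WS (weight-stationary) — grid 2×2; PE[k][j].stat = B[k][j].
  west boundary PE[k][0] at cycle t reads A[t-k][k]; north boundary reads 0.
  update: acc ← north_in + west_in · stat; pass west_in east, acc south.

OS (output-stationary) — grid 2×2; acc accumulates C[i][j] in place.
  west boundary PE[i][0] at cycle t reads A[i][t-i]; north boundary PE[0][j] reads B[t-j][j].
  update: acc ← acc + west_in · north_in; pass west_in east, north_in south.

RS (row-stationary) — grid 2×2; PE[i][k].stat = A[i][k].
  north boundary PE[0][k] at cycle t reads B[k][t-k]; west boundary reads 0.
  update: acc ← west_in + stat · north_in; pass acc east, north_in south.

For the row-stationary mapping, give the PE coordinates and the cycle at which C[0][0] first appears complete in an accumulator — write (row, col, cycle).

Under RS, C[0][0] lands at PE[0][1]:
  after 0 — PE[0][1] acc=0, pass-E 0, pass-S 0
  after 1 — PE[0][1] acc=72, pass-E 72, pass-S 3

(row, col, cycle) = (0, 1, 1)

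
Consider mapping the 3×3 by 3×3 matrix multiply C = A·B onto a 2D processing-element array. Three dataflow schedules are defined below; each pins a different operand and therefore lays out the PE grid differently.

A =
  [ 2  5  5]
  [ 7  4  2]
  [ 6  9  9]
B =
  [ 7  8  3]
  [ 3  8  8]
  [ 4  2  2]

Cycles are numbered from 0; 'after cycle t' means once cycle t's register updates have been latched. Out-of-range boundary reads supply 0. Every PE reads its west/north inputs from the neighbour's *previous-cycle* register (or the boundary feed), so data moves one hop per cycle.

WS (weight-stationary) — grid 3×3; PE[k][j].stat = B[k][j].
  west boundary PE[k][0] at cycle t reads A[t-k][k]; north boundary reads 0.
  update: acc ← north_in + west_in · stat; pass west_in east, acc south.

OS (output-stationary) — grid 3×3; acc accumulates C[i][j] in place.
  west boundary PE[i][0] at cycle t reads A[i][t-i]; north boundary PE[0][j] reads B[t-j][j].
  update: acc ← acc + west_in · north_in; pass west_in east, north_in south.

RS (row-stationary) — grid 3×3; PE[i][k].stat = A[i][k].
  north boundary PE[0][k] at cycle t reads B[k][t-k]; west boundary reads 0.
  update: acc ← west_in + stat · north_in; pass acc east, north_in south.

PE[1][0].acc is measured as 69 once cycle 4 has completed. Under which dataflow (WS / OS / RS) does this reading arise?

dataflow = OS

— WS: 3×3; PE[1][0] trace:
  c0 r1c0: 0 / 0 / 0
  c1 r1c0: 29 / 5 / 29
  c2 r1c0: 61 / 4 / 61
  c3 r1c0: 69 / 9 / 69
  c4 r1c0: 0 / 0 / 0
— OS: 3×3; PE[1][0] trace:
  c0 r1c0: 0 / 0 / 0
  c1 r1c0: 49 / 7 / 7
  c2 r1c0: 61 / 4 / 3
  c3 r1c0: 69 / 2 / 4
  c4 r1c0: 69 / 0 / 0
— RS: 3×3; PE[1][0] trace:
  c0 r1c0: 0 / 0 / 0
  c1 r1c0: 49 / 49 / 7
  c2 r1c0: 56 / 56 / 8
  c3 r1c0: 21 / 21 / 3
  c4 r1c0: 0 / 0 / 0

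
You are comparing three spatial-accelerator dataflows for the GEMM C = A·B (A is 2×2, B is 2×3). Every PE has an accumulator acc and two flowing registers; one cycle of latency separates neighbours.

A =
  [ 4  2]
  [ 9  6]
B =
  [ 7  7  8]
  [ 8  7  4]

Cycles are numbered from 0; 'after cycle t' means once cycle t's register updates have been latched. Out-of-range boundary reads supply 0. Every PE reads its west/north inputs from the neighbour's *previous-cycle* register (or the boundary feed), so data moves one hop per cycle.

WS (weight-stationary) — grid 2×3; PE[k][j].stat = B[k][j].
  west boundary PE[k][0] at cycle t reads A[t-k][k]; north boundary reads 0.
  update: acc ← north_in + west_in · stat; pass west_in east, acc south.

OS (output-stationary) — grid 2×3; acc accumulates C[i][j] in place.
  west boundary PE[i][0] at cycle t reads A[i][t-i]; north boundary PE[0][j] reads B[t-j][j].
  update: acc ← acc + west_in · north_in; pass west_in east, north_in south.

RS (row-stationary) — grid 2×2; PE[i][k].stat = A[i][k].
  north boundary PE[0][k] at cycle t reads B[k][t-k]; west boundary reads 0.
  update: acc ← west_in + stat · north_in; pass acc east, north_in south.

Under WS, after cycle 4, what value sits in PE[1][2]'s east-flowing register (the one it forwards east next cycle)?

register = 6

WS on a 2×3 grid — tracing PE[1][2] and its feeders:
  @0  [0,2]  acc 0  |  →0  ↓0
  @0  [1,1]  acc 0  |  →0  ↓0
  @0  [1,2]  acc 0  |  →0  ↓0
  @1  [0,2]  acc 0  |  →0  ↓0
  @1  [1,1]  acc 0  |  →0  ↓0
  @1  [1,2]  acc 0  |  →0  ↓0
  @2  [0,2]  acc 32  |  →4  ↓32
  @2  [1,1]  acc 42  |  →2  ↓42
  @2  [1,2]  acc 0  |  →0  ↓0
  @3  [0,2]  acc 72  |  →9  ↓72
  @3  [1,1]  acc 105  |  →6  ↓105
  @3  [1,2]  acc 40  |  →2  ↓40
  @4  [0,2]  acc 0  |  →0  ↓0
  @4  [1,1]  acc 0  |  →0  ↓0
  @4  [1,2]  acc 96  |  →6  ↓96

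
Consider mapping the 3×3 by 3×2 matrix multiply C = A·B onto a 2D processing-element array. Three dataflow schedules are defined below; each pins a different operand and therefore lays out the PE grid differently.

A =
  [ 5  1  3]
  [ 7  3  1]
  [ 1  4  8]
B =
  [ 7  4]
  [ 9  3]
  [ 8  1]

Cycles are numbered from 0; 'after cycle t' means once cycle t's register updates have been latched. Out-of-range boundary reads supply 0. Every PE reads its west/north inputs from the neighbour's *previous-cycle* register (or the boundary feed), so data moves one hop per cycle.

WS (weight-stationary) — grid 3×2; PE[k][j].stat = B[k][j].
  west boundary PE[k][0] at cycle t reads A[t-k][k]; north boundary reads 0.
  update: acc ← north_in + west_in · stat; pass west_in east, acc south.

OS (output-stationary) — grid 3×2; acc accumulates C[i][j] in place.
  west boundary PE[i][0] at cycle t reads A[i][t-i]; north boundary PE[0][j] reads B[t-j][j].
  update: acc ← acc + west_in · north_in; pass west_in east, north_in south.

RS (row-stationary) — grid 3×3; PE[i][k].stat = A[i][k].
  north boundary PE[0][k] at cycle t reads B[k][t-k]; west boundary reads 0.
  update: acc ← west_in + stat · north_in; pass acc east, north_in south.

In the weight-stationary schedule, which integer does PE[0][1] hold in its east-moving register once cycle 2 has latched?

WS on a 3×2 grid — tracing PE[0][1] and its feeders:
  cycle 0: PE[0][0] → acc 35, east 5, south 35
  cycle 0: PE[0][1] → acc 0, east 0, south 0
  cycle 1: PE[0][0] → acc 49, east 7, south 49
  cycle 1: PE[0][1] → acc 20, east 5, south 20
  cycle 2: PE[0][0] → acc 7, east 1, south 7
  cycle 2: PE[0][1] → acc 28, east 7, south 28

register = 7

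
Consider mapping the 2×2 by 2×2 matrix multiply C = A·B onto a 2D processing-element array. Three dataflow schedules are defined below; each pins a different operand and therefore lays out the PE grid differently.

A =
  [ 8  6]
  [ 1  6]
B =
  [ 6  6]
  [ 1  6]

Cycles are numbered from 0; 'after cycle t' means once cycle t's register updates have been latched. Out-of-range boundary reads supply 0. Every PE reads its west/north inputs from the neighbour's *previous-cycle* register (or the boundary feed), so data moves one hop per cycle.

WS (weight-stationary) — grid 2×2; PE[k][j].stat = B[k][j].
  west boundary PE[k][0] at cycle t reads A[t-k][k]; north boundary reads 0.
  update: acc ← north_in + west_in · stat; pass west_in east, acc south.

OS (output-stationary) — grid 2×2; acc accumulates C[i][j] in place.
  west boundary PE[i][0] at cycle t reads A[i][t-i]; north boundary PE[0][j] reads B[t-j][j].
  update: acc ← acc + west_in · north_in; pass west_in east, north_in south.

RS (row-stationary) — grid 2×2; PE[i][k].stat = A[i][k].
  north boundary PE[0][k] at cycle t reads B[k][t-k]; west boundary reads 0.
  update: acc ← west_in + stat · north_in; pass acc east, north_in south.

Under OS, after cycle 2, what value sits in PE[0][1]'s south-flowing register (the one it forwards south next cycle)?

register = 6

OS 2×2: PE[0][1] cycle-by-cycle (with neighbour feeds):
  @0  [0,0]  acc 48  |  →8  ↓6
  @0  [0,1]  acc 0  |  →0  ↓0
  @1  [0,0]  acc 54  |  →6  ↓1
  @1  [0,1]  acc 48  |  →8  ↓6
  @2  [0,0]  acc 54  |  →0  ↓0
  @2  [0,1]  acc 84  |  →6  ↓6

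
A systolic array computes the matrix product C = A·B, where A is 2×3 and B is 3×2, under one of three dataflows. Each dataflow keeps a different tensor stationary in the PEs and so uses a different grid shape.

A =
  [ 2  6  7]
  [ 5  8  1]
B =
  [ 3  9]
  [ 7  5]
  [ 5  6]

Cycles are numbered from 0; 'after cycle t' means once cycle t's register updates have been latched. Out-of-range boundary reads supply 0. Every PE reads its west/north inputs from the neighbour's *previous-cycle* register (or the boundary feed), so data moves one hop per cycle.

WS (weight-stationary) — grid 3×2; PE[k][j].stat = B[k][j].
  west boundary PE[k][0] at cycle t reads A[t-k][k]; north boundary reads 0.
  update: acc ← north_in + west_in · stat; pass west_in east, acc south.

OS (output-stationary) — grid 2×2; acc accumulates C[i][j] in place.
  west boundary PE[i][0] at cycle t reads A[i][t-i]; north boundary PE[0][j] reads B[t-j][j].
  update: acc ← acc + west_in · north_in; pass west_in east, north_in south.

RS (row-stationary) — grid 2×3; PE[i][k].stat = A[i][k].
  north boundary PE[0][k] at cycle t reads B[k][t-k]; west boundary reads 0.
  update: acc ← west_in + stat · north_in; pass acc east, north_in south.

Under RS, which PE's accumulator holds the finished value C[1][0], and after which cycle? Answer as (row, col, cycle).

(row, col, cycle) = (1, 2, 3)

Under RS, C[1][0] lands at PE[1][2]:
  @0  [1,2]  acc 0  |  →0  ↓0
  @1  [1,2]  acc 0  |  →0  ↓0
  @2  [1,2]  acc 0  |  →0  ↓0
  @3  [1,2]  acc 76  |  →76  ↓5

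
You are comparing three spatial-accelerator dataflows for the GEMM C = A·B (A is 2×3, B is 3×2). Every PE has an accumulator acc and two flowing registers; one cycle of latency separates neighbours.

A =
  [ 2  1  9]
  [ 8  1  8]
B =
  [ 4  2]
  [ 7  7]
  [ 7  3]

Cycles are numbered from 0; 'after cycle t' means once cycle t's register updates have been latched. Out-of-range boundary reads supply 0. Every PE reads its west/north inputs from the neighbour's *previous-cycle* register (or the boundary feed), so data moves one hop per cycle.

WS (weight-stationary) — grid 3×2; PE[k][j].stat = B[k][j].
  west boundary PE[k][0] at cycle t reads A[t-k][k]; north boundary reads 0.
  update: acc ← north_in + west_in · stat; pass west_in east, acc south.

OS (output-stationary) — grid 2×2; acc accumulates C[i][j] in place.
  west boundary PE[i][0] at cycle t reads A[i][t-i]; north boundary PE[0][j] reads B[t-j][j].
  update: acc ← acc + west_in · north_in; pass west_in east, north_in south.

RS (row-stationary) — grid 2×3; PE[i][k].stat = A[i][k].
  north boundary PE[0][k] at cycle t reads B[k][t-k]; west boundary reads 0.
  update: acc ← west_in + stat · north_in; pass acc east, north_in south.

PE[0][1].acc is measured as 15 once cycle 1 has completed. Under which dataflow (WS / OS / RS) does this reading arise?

dataflow = RS

WS (3×2 grid), PE[0][1]:
  t=0 PE[0][1]: acc=0 h=0 v=0
  t=1 PE[0][1]: acc=4 h=2 v=4
OS (2×2 grid), PE[0][1]:
  t=0 PE[0][1]: acc=0 h=0 v=0
  t=1 PE[0][1]: acc=4 h=2 v=2
RS (2×3 grid), PE[0][1]:
  t=0 PE[0][1]: acc=0 h=0 v=0
  t=1 PE[0][1]: acc=15 h=15 v=7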